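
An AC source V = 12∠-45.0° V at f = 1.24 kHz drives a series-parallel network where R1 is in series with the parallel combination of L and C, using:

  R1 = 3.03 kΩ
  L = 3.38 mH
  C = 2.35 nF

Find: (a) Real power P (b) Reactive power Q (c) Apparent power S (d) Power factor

Step 1 — Angular frequency: ω = 2π·f = 2π·1240 = 7791 rad/s.
Step 2 — Component impedances:
  R1: Z = R = 3030 Ω
  L: Z = jωL = j·7791·0.00338 = 0 + j26.33 Ω
  C: Z = 1/(jωC) = -j/(ω·C) = 0 - j5.462e+04 Ω
Step 3 — Parallel branch: L || C = 1/(1/L + 1/C) = 0 + j26.35 Ω.
Step 4 — Series with R1: Z_total = R1 + (L || C) = 3030 + j26.35 Ω = 3030∠0.5° Ω.
Step 5 — Source phasor: V = 12∠-45.0° V = 8.485 - j8.485 V.
Step 6 — Current: I = V / Z = 0.002776 - j0.002825 A = 0.00396∠-45.5° A.
Step 7 — Complex power: S = V·I* = 0.04752 + j0.0004132 VA.
Step 8 — Real power: P = Re(S) = 0.04752 W.
Step 9 — Reactive power: Q = Im(S) = 0.0004132 VAR.
Step 10 — Apparent power: |S| = 0.04752 VA.
Step 11 — Power factor: PF = P/|S| = 1 (lagging).

(a) P = 0.04752 W  (b) Q = 0.0004132 VAR  (c) S = 0.04752 VA  (d) PF = 1 (lagging)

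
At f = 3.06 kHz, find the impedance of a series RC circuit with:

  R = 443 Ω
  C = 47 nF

Step 1 — Angular frequency: ω = 2π·f = 2π·3060 = 1.923e+04 rad/s.
Step 2 — Component impedances:
  R: Z = R = 443 Ω
  C: Z = 1/(jωC) = -j/(ω·C) = 0 - j1107 Ω
Step 3 — Series combination: Z_total = R + C = 443 - j1107 Ω = 1192∠-68.2° Ω.

Z = 443 - j1107 Ω = 1192∠-68.2° Ω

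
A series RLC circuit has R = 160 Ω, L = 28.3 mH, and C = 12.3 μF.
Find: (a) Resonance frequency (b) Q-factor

Step 1 — Resonance condition Im(Z)=0 gives ω₀ = 1/√(LC).
Step 2 — ω₀ = 1/√(0.0283·1.23e-05) = 1695 rad/s.
Step 3 — f₀ = ω₀/(2π) = 269.8 Hz.
Step 4 — Series Q: Q = ω₀L/R = 1695·0.0283/160 = 0.2998.

(a) f₀ = 269.8 Hz  (b) Q = 0.2998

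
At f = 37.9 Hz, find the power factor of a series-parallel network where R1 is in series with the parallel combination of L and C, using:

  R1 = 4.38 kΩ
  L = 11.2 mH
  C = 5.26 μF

Step 1 — Angular frequency: ω = 2π·f = 2π·37.9 = 238.1 rad/s.
Step 2 — Component impedances:
  R1: Z = R = 4380 Ω
  L: Z = jωL = j·238.1·0.0112 = 0 + j2.667 Ω
  C: Z = 1/(jωC) = -j/(ω·C) = 0 - j798.4 Ω
Step 3 — Parallel branch: L || C = 1/(1/L + 1/C) = 0 + j2.676 Ω.
Step 4 — Series with R1: Z_total = R1 + (L || C) = 4380 + j2.676 Ω = 4380∠0.0° Ω.
Step 5 — Power factor: PF = cos(φ) = Re(Z)/|Z| = 4380/4380 = 1.
Step 6 — Type: Im(Z) = 2.676 ⇒ lagging (phase φ = 0.0°).

PF = 1 (lagging, φ = 0.0°)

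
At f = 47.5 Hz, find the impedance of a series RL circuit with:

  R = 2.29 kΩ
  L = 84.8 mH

Step 1 — Angular frequency: ω = 2π·f = 2π·47.5 = 298.5 rad/s.
Step 2 — Component impedances:
  R: Z = R = 2290 Ω
  L: Z = jωL = j·298.5·0.0848 = 0 + j25.31 Ω
Step 3 — Series combination: Z_total = R + L = 2290 + j25.31 Ω = 2290∠0.6° Ω.

Z = 2290 + j25.31 Ω = 2290∠0.6° Ω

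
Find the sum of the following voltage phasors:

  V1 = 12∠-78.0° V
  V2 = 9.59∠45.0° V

Step 1 — Convert each phasor to rectangular form:
  V1 = 12·(cos(-78.0°) + j·sin(-78.0°)) = 2.495 - j11.74 V
  V2 = 9.59·(cos(45.0°) + j·sin(45.0°)) = 6.781 + j6.781 V
Step 2 — Sum components: V_total = 9.276 - j4.957 V.
Step 3 — Convert to polar: |V_total| = 10.52 V, ∠V_total = -28.1°.

V_total = 10.52∠-28.1° V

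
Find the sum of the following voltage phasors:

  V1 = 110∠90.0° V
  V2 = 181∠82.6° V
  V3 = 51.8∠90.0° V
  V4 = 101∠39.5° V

Step 1 — Convert each phasor to rectangular form:
  V1 = 110·(cos(90.0°) + j·sin(90.0°)) = 0 + j110 V
  V2 = 181·(cos(82.6°) + j·sin(82.6°)) = 23.31 + j179.5 V
  V3 = 51.8·(cos(90.0°) + j·sin(90.0°)) = 0 + j51.8 V
  V4 = 101·(cos(39.5°) + j·sin(39.5°)) = 77.93 + j64.24 V
Step 2 — Sum components: V_total = 101.2 + j405.5 V.
Step 3 — Convert to polar: |V_total| = 418 V, ∠V_total = 76.0°.

V_total = 418∠76.0° V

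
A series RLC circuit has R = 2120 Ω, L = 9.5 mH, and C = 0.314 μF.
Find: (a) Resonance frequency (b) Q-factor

Step 1 — Resonance condition Im(Z)=0 gives ω₀ = 1/√(LC).
Step 2 — ω₀ = 1/√(0.0095·3.14e-07) = 1.831e+04 rad/s.
Step 3 — f₀ = ω₀/(2π) = 2914 Hz.
Step 4 — Series Q: Q = ω₀L/R = 1.831e+04·0.0095/2120 = 0.08205.

(a) f₀ = 2914 Hz  (b) Q = 0.08205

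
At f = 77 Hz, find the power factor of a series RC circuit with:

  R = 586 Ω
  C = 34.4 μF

Step 1 — Angular frequency: ω = 2π·f = 2π·77 = 483.8 rad/s.
Step 2 — Component impedances:
  R: Z = R = 586 Ω
  C: Z = 1/(jωC) = -j/(ω·C) = 0 - j60.09 Ω
Step 3 — Series combination: Z_total = R + C = 586 - j60.09 Ω = 589.1∠-5.9° Ω.
Step 4 — Power factor: PF = cos(φ) = Re(Z)/|Z| = 586/589.07 = 0.9948.
Step 5 — Type: Im(Z) = -60.09 ⇒ leading (phase φ = -5.9°).

PF = 0.9948 (leading, φ = -5.9°)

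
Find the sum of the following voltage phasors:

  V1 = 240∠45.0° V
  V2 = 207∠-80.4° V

Step 1 — Convert each phasor to rectangular form:
  V1 = 240·(cos(45.0°) + j·sin(45.0°)) = 169.7 + j169.7 V
  V2 = 207·(cos(-80.4°) + j·sin(-80.4°)) = 34.52 - j204.1 V
Step 2 — Sum components: V_total = 204.2 - j34.4 V.
Step 3 — Convert to polar: |V_total| = 207.1 V, ∠V_total = -9.6°.

V_total = 207.1∠-9.6° V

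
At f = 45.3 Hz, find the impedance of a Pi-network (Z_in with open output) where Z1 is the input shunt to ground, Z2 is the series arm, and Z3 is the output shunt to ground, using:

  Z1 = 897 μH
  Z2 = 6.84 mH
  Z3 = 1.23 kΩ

Step 1 — Angular frequency: ω = 2π·f = 2π·45.3 = 284.6 rad/s.
Step 2 — Component impedances:
  Z1: Z = jωL = j·284.6·0.000897 = 0 + j0.2553 Ω
  Z2: Z = jωL = j·284.6·0.00684 = 0 + j1.947 Ω
  Z3: Z = R = 1230 Ω
Step 3 — With open output, the series arm Z2 and the output shunt Z3 appear in series to ground: Z2 + Z3 = 1230 + j1.947 Ω.
Step 4 — Parallel with input shunt Z1: Z_in = Z1 || (Z2 + Z3) = 5.299e-05 + j0.2553 Ω = 0.2553∠90.0° Ω.

Z = 5.299e-05 + j0.2553 Ω = 0.2553∠90.0° Ω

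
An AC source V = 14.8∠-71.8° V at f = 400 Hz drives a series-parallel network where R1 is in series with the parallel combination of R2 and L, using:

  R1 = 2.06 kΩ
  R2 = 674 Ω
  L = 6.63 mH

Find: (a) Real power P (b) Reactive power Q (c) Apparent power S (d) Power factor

Step 1 — Angular frequency: ω = 2π·f = 2π·400 = 2513 rad/s.
Step 2 — Component impedances:
  R1: Z = R = 2060 Ω
  R2: Z = R = 674 Ω
  L: Z = jωL = j·2513·0.00663 = 0 + j16.66 Ω
Step 3 — Parallel branch: R2 || L = 1/(1/R2 + 1/L) = 0.4117 + j16.65 Ω.
Step 4 — Series with R1: Z_total = R1 + (R2 || L) = 2060 + j16.65 Ω = 2060∠0.5° Ω.
Step 5 — Source phasor: V = 14.8∠-71.8° V = 4.623 - j14.06 V.
Step 6 — Current: I = V / Z = 0.002188 - j0.006841 A = 0.007183∠-72.3° A.
Step 7 — Complex power: S = V·I* = 0.1063 + j0.0008592 VA.
Step 8 — Real power: P = Re(S) = 0.1063 W.
Step 9 — Reactive power: Q = Im(S) = 0.0008592 VAR.
Step 10 — Apparent power: |S| = 0.1063 VA.
Step 11 — Power factor: PF = P/|S| = 1 (lagging).

(a) P = 0.1063 W  (b) Q = 0.0008592 VAR  (c) S = 0.1063 VA  (d) PF = 1 (lagging)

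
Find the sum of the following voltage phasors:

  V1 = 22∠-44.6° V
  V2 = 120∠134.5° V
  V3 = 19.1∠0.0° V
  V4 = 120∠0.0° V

Step 1 — Convert each phasor to rectangular form:
  V1 = 22·(cos(-44.6°) + j·sin(-44.6°)) = 15.66 - j15.45 V
  V2 = 120·(cos(134.5°) + j·sin(134.5°)) = -84.11 + j85.59 V
  V3 = 19.1·(cos(0.0°) + j·sin(0.0°)) = 19.1 V
  V4 = 120·(cos(0.0°) + j·sin(0.0°)) = 120 V
Step 2 — Sum components: V_total = 70.66 + j70.14 V.
Step 3 — Convert to polar: |V_total| = 99.56 V, ∠V_total = 44.8°.

V_total = 99.56∠44.8° V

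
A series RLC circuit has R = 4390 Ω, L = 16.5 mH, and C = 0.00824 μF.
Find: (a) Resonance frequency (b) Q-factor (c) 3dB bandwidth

Step 1 — Resonance condition Im(Z)=0 gives ω₀ = 1/√(LC).
Step 2 — ω₀ = 1/√(0.0165·8.24e-09) = 8.576e+04 rad/s.
Step 3 — f₀ = ω₀/(2π) = 1.365e+04 Hz.
Step 4 — Series Q: Q = ω₀L/R = 8.576e+04·0.0165/4390 = 0.3223.
Step 5 — 3dB bandwidth: Δω = ω₀/Q = 2.661e+05 rad/s; BW = Δω/(2π) = 4.234e+04 Hz.

(a) f₀ = 1.365e+04 Hz  (b) Q = 0.3223  (c) BW = 4.234e+04 Hz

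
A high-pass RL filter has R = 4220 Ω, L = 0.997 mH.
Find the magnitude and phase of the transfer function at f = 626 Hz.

Step 1 — Angular frequency: ω = 2π·626 = 3933 rad/s.
Step 2 — Transfer function: H(jω) = jωL/(R + jωL).
Step 3 — Numerator jωL = j·3.921; denominator R + jωL = 4220 + j3.921.
Step 4 — H = 8.635e-07 + j0.0009293.
Step 5 — Magnitude: |H| = 0.0009293 (-60.6 dB); phase: φ = 89.9°.

|H| = 0.0009293 (-60.6 dB), φ = 89.9°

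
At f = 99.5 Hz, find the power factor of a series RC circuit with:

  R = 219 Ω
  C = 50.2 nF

Step 1 — Angular frequency: ω = 2π·f = 2π·99.5 = 625.2 rad/s.
Step 2 — Component impedances:
  R: Z = R = 219 Ω
  C: Z = 1/(jωC) = -j/(ω·C) = 0 - j3.186e+04 Ω
Step 3 — Series combination: Z_total = R + C = 219 - j3.186e+04 Ω = 3.186e+04∠-89.6° Ω.
Step 4 — Power factor: PF = cos(φ) = Re(Z)/|Z| = 219/31864 = 0.006873.
Step 5 — Type: Im(Z) = -3.186e+04 ⇒ leading (phase φ = -89.6°).

PF = 0.006873 (leading, φ = -89.6°)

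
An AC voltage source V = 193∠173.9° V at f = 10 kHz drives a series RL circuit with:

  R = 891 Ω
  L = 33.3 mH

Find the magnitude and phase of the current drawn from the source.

Step 1 — Angular frequency: ω = 2π·f = 2π·1e+04 = 6.283e+04 rad/s.
Step 2 — Component impedances:
  R: Z = R = 891 Ω
  L: Z = jωL = j·6.283e+04·0.0333 = 0 + j2092 Ω
Step 3 — Series combination: Z_total = R + L = 891 + j2092 Ω = 2274∠66.9° Ω.
Step 4 — Source phasor: V = 193∠173.9° V = -191.9 + j20.51 V.
Step 5 — Ohm's law: I = V / Z_total = (-191.9 + j20.51) / (891 + j2092) = -0.02477 + j0.08117 A.
Step 6 — Convert to polar: |I| = 0.08487 A, ∠I = 107.0°.

I = 0.08487∠107.0° A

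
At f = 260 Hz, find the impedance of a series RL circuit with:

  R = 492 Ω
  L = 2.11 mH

Step 1 — Angular frequency: ω = 2π·f = 2π·260 = 1634 rad/s.
Step 2 — Component impedances:
  R: Z = R = 492 Ω
  L: Z = jωL = j·1634·0.00211 = 0 + j3.447 Ω
Step 3 — Series combination: Z_total = R + L = 492 + j3.447 Ω = 492∠0.4° Ω.

Z = 492 + j3.447 Ω = 492∠0.4° Ω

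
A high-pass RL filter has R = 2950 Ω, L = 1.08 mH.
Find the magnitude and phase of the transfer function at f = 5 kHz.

Step 1 — Angular frequency: ω = 2π·5000 = 3.142e+04 rad/s.
Step 2 — Transfer function: H(jω) = jωL/(R + jωL).
Step 3 — Numerator jωL = j·33.93; denominator R + jωL = 2950 + j33.93.
Step 4 — H = 0.0001323 + j0.0115.
Step 5 — Magnitude: |H| = 0.0115 (-38.8 dB); phase: φ = 89.3°.

|H| = 0.0115 (-38.8 dB), φ = 89.3°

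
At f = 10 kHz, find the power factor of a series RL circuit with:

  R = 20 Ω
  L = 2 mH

Step 1 — Angular frequency: ω = 2π·f = 2π·1e+04 = 6.283e+04 rad/s.
Step 2 — Component impedances:
  R: Z = R = 20 Ω
  L: Z = jωL = j·6.283e+04·0.002 = 0 + j125.7 Ω
Step 3 — Series combination: Z_total = R + L = 20 + j125.7 Ω = 127.2∠81.0° Ω.
Step 4 — Power factor: PF = cos(φ) = Re(Z)/|Z| = 20/127.2 = 0.1572.
Step 5 — Type: Im(Z) = 125.7 ⇒ lagging (phase φ = 81.0°).

PF = 0.1572 (lagging, φ = 81.0°)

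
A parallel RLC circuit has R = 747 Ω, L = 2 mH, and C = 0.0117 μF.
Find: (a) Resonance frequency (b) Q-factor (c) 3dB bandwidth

Step 1 — Resonance: ω₀ = 1/√(LC) = 1/√(0.002·1.17e-08) = 2.067e+05 rad/s.
Step 2 — f₀ = ω₀/(2π) = 3.29e+04 Hz.
Step 3 — Parallel Q: Q = R/(ω₀L) = 747/(2.067e+05·0.002) = 1.807.
Step 4 — Bandwidth: Δω = ω₀/Q = 1.144e+05 rad/s; BW = Δω/(2π) = 1.821e+04 Hz.

(a) f₀ = 3.29e+04 Hz  (b) Q = 1.807  (c) BW = 1.821e+04 Hz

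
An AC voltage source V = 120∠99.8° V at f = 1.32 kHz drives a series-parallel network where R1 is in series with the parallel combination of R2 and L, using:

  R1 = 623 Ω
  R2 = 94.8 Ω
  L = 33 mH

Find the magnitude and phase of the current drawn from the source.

Step 1 — Angular frequency: ω = 2π·f = 2π·1320 = 8294 rad/s.
Step 2 — Component impedances:
  R1: Z = R = 623 Ω
  R2: Z = R = 94.8 Ω
  L: Z = jωL = j·8294·0.033 = 0 + j273.7 Ω
Step 3 — Parallel branch: R2 || L = 1/(1/R2 + 1/L) = 84.64 + j29.32 Ω.
Step 4 — Series with R1: Z_total = R1 + (R2 || L) = 707.6 + j29.32 Ω = 708.3∠2.4° Ω.
Step 5 — Source phasor: V = 120∠99.8° V = -20.43 + j118.2 V.
Step 6 — Ohm's law: I = V / Z_total = (-20.43 + j118.2) / (707.6 + j29.32) = -0.0219 + j0.168 A.
Step 7 — Convert to polar: |I| = 0.1694 A, ∠I = 97.4°.

I = 0.1694∠97.4° A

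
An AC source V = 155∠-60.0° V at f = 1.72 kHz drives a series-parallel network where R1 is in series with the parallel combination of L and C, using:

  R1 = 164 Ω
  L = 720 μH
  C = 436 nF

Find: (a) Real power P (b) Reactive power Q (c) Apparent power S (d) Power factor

Step 1 — Angular frequency: ω = 2π·f = 2π·1720 = 1.081e+04 rad/s.
Step 2 — Component impedances:
  R1: Z = R = 164 Ω
  L: Z = jωL = j·1.081e+04·0.00072 = 0 + j7.781 Ω
  C: Z = 1/(jωC) = -j/(ω·C) = 0 - j212.2 Ω
Step 3 — Parallel branch: L || C = 1/(1/L + 1/C) = 0 + j8.077 Ω.
Step 4 — Series with R1: Z_total = R1 + (L || C) = 164 + j8.077 Ω = 164.2∠2.8° Ω.
Step 5 — Source phasor: V = 155∠-60.0° V = 77.5 - j134.2 V.
Step 6 — Current: I = V / Z = 0.4312 - j0.8397 A = 0.944∠-62.8° A.
Step 7 — Complex power: S = V·I* = 146.1 + j7.198 VA.
Step 8 — Real power: P = Re(S) = 146.1 W.
Step 9 — Reactive power: Q = Im(S) = 7.198 VAR.
Step 10 — Apparent power: |S| = 146.3 VA.
Step 11 — Power factor: PF = P/|S| = 0.9988 (lagging).

(a) P = 146.1 W  (b) Q = 7.198 VAR  (c) S = 146.3 VA  (d) PF = 0.9988 (lagging)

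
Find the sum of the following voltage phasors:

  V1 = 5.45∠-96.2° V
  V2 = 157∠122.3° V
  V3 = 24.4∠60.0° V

Step 1 — Convert each phasor to rectangular form:
  V1 = 5.45·(cos(-96.2°) + j·sin(-96.2°)) = -0.5886 - j5.418 V
  V2 = 157·(cos(122.3°) + j·sin(122.3°)) = -83.89 + j132.7 V
  V3 = 24.4·(cos(60.0°) + j·sin(60.0°)) = 12.2 + j21.13 V
Step 2 — Sum components: V_total = -72.28 + j148.4 V.
Step 3 — Convert to polar: |V_total| = 165.1 V, ∠V_total = 116.0°.

V_total = 165.1∠116.0° V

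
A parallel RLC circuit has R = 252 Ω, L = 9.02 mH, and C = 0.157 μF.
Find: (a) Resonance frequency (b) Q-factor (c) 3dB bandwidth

Step 1 — Resonance: ω₀ = 1/√(LC) = 1/√(0.00902·1.57e-07) = 2.657e+04 rad/s.
Step 2 — f₀ = ω₀/(2π) = 4229 Hz.
Step 3 — Parallel Q: Q = R/(ω₀L) = 252/(2.657e+04·0.00902) = 1.051.
Step 4 — Bandwidth: Δω = ω₀/Q = 2.528e+04 rad/s; BW = Δω/(2π) = 4023 Hz.

(a) f₀ = 4229 Hz  (b) Q = 1.051  (c) BW = 4023 Hz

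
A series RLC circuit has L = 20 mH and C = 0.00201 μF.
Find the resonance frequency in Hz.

Step 1 — Resonance condition Im(Z)=0 gives ω₀ = 1/√(LC).
Step 2 — ω₀ = 1/√(0.02·2.01e-09) = 1.577e+05 rad/s.
Step 3 — f₀ = ω₀/(2π) = 2.51e+04 Hz.

f₀ = 2.51e+04 Hz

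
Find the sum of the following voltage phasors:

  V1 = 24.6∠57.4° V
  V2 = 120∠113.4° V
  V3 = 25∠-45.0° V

Step 1 — Convert each phasor to rectangular form:
  V1 = 24.6·(cos(57.4°) + j·sin(57.4°)) = 13.25 + j20.72 V
  V2 = 120·(cos(113.4°) + j·sin(113.4°)) = -47.66 + j110.1 V
  V3 = 25·(cos(-45.0°) + j·sin(-45.0°)) = 17.68 - j17.68 V
Step 2 — Sum components: V_total = -16.73 + j113.2 V.
Step 3 — Convert to polar: |V_total| = 114.4 V, ∠V_total = 98.4°.

V_total = 114.4∠98.4° V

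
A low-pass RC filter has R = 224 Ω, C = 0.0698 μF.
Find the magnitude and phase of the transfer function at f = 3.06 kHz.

Step 1 — Angular frequency: ω = 2π·3060 = 1.923e+04 rad/s.
Step 2 — Transfer function: H(jω) = 1/(1 + jωRC).
Step 3 — Denominator: 1 + jωRC = 1 + j·1.923e+04·224·6.98e-08 = 1 + j0.3006.
Step 4 — H = 0.9171 - j0.2757.
Step 5 — Magnitude: |H| = 0.9577 (-0.4 dB); phase: φ = -16.7°.

|H| = 0.9577 (-0.4 dB), φ = -16.7°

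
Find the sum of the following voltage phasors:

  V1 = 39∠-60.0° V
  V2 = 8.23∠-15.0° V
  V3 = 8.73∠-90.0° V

Step 1 — Convert each phasor to rectangular form:
  V1 = 39·(cos(-60.0°) + j·sin(-60.0°)) = 19.5 - j33.77 V
  V2 = 8.23·(cos(-15.0°) + j·sin(-15.0°)) = 7.95 - j2.13 V
  V3 = 8.73·(cos(-90.0°) + j·sin(-90.0°)) = 0 - j8.73 V
Step 2 — Sum components: V_total = 27.45 - j44.64 V.
Step 3 — Convert to polar: |V_total| = 52.4 V, ∠V_total = -58.4°.

V_total = 52.4∠-58.4° V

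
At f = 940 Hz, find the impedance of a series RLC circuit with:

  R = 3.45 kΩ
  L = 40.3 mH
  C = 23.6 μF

Step 1 — Angular frequency: ω = 2π·f = 2π·940 = 5906 rad/s.
Step 2 — Component impedances:
  R: Z = R = 3450 Ω
  L: Z = jωL = j·5906·0.0403 = 0 + j238 Ω
  C: Z = 1/(jωC) = -j/(ω·C) = 0 - j7.174 Ω
Step 3 — Series combination: Z_total = R + L + C = 3450 + j230.8 Ω = 3458∠3.8° Ω.

Z = 3450 + j230.8 Ω = 3458∠3.8° Ω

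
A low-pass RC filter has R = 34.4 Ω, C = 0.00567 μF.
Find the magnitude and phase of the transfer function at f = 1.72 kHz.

Step 1 — Angular frequency: ω = 2π·1720 = 1.081e+04 rad/s.
Step 2 — Transfer function: H(jω) = 1/(1 + jωRC).
Step 3 — Denominator: 1 + jωRC = 1 + j·1.081e+04·34.4·5.67e-09 = 1 + j0.002108.
Step 4 — H = 1 - j0.002108.
Step 5 — Magnitude: |H| = 1 (-0.0 dB); phase: φ = -0.1°.

|H| = 1 (-0.0 dB), φ = -0.1°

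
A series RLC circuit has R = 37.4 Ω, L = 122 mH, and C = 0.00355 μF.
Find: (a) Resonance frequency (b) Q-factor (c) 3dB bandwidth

Step 1 — Resonance: ω₀ = 1/√(LC) = 1/√(0.122·3.55e-09) = 4.805e+04 rad/s.
Step 2 — f₀ = ω₀/(2π) = 7648 Hz.
Step 3 — Series Q: Q = ω₀L/R = 4.805e+04·0.122/37.4 = 156.7.
Step 4 — Bandwidth: Δω = ω₀/Q = 306.6 rad/s; BW = Δω/(2π) = 48.79 Hz.

(a) f₀ = 7648 Hz  (b) Q = 156.7  (c) BW = 48.79 Hz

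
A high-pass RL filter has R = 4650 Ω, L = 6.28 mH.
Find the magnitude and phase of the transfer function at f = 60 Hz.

Step 1 — Angular frequency: ω = 2π·60 = 377 rad/s.
Step 2 — Transfer function: H(jω) = jωL/(R + jωL).
Step 3 — Numerator jωL = j·2.368; denominator R + jωL = 4650 + j2.368.
Step 4 — H = 2.592e-07 + j0.0005091.
Step 5 — Magnitude: |H| = 0.0005091 (-65.9 dB); phase: φ = 90.0°.

|H| = 0.0005091 (-65.9 dB), φ = 90.0°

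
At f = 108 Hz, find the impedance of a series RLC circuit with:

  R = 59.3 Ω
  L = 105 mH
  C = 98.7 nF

Step 1 — Angular frequency: ω = 2π·f = 2π·108 = 678.6 rad/s.
Step 2 — Component impedances:
  R: Z = R = 59.3 Ω
  L: Z = jωL = j·678.6·0.105 = 0 + j71.25 Ω
  C: Z = 1/(jωC) = -j/(ω·C) = 0 - j1.493e+04 Ω
Step 3 — Series combination: Z_total = R + L + C = 59.3 - j1.486e+04 Ω = 1.486e+04∠-89.8° Ω.

Z = 59.3 - j1.486e+04 Ω = 1.486e+04∠-89.8° Ω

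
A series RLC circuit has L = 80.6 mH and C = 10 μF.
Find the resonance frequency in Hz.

Step 1 — Resonance condition Im(Z)=0 gives ω₀ = 1/√(LC).
Step 2 — ω₀ = 1/√(0.0806·1e-05) = 1114 rad/s.
Step 3 — f₀ = ω₀/(2π) = 177.3 Hz.

f₀ = 177.3 Hz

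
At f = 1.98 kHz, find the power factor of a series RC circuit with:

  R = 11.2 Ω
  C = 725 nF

Step 1 — Angular frequency: ω = 2π·f = 2π·1980 = 1.244e+04 rad/s.
Step 2 — Component impedances:
  R: Z = R = 11.2 Ω
  C: Z = 1/(jωC) = -j/(ω·C) = 0 - j110.9 Ω
Step 3 — Series combination: Z_total = R + C = 11.2 - j110.9 Ω = 111.4∠-84.2° Ω.
Step 4 — Power factor: PF = cos(φ) = Re(Z)/|Z| = 11.2/111.4 = 0.1005.
Step 5 — Type: Im(Z) = -110.9 ⇒ leading (phase φ = -84.2°).

PF = 0.1005 (leading, φ = -84.2°)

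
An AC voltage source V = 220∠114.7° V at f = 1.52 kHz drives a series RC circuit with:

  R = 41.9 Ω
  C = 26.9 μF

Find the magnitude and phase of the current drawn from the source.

Step 1 — Angular frequency: ω = 2π·f = 2π·1520 = 9550 rad/s.
Step 2 — Component impedances:
  R: Z = R = 41.9 Ω
  C: Z = 1/(jωC) = -j/(ω·C) = 0 - j3.892 Ω
Step 3 — Series combination: Z_total = R + C = 41.9 - j3.892 Ω = 42.08∠-5.3° Ω.
Step 4 — Source phasor: V = 220∠114.7° V = -91.93 + j199.9 V.
Step 5 — Ohm's law: I = V / Z_total = (-91.93 + j199.9) / (41.9 - j3.892) = -2.615 + j4.527 A.
Step 6 — Convert to polar: |I| = 5.228 A, ∠I = 120.0°.

I = 5.228∠120.0° A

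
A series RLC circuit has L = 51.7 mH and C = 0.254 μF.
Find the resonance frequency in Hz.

Step 1 — Resonance condition Im(Z)=0 gives ω₀ = 1/√(LC).
Step 2 — ω₀ = 1/√(0.0517·2.54e-07) = 8726 rad/s.
Step 3 — f₀ = ω₀/(2π) = 1389 Hz.

f₀ = 1389 Hz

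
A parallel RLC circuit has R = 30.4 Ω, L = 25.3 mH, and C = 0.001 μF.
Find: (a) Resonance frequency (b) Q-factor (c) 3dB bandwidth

Step 1 — Resonance: ω₀ = 1/√(LC) = 1/√(0.0253·1e-09) = 1.988e+05 rad/s.
Step 2 — f₀ = ω₀/(2π) = 3.164e+04 Hz.
Step 3 — Parallel Q: Q = R/(ω₀L) = 30.4/(1.988e+05·0.0253) = 0.006044.
Step 4 — Bandwidth: Δω = ω₀/Q = 3.289e+07 rad/s; BW = Δω/(2π) = 5.235e+06 Hz.

(a) f₀ = 3.164e+04 Hz  (b) Q = 0.006044  (c) BW = 5.235e+06 Hz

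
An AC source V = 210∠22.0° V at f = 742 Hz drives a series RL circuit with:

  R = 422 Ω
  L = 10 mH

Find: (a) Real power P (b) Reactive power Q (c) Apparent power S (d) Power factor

Step 1 — Angular frequency: ω = 2π·f = 2π·742 = 4662 rad/s.
Step 2 — Component impedances:
  R: Z = R = 422 Ω
  L: Z = jωL = j·4662·0.01 = 0 + j46.62 Ω
Step 3 — Series combination: Z_total = R + L = 422 + j46.62 Ω = 424.6∠6.3° Ω.
Step 4 — Source phasor: V = 210∠22.0° V = 194.7 + j78.67 V.
Step 5 — Current: I = V / Z = 0.4762 + j0.1338 A = 0.4946∠15.7° A.
Step 6 — Complex power: S = V·I* = 103.2 + j11.41 VA.
Step 7 — Real power: P = Re(S) = 103.2 W.
Step 8 — Reactive power: Q = Im(S) = 11.41 VAR.
Step 9 — Apparent power: |S| = 103.9 VA.
Step 10 — Power factor: PF = P/|S| = 0.994 (lagging).

(a) P = 103.2 W  (b) Q = 11.41 VAR  (c) S = 103.9 VA  (d) PF = 0.994 (lagging)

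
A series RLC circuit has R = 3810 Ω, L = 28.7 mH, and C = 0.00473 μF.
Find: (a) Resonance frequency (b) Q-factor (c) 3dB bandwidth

Step 1 — Resonance condition Im(Z)=0 gives ω₀ = 1/√(LC).
Step 2 — ω₀ = 1/√(0.0287·4.73e-09) = 8.583e+04 rad/s.
Step 3 — f₀ = ω₀/(2π) = 1.366e+04 Hz.
Step 4 — Series Q: Q = ω₀L/R = 8.583e+04·0.0287/3810 = 0.6465.
Step 5 — 3dB bandwidth: Δω = ω₀/Q = 1.328e+05 rad/s; BW = Δω/(2π) = 2.113e+04 Hz.

(a) f₀ = 1.366e+04 Hz  (b) Q = 0.6465  (c) BW = 2.113e+04 Hz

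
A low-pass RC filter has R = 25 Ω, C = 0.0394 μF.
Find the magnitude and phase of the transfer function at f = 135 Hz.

Step 1 — Angular frequency: ω = 2π·135 = 848.2 rad/s.
Step 2 — Transfer function: H(jω) = 1/(1 + jωRC).
Step 3 — Denominator: 1 + jωRC = 1 + j·848.2·25·3.94e-08 = 1 + j0.0008355.
Step 4 — H = 1 - j0.0008355.
Step 5 — Magnitude: |H| = 1 (-0.0 dB); phase: φ = -0.0°.

|H| = 1 (-0.0 dB), φ = -0.0°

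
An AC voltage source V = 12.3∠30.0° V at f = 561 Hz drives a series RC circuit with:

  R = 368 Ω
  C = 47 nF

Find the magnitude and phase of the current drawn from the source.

Step 1 — Angular frequency: ω = 2π·f = 2π·561 = 3525 rad/s.
Step 2 — Component impedances:
  R: Z = R = 368 Ω
  C: Z = 1/(jωC) = -j/(ω·C) = 0 - j6036 Ω
Step 3 — Series combination: Z_total = R + C = 368 - j6036 Ω = 6047∠-86.5° Ω.
Step 4 — Source phasor: V = 12.3∠30.0° V = 10.65 + j6.15 V.
Step 5 — Ohm's law: I = V / Z_total = (10.65 + j6.15) / (368 - j6036) = -0.0009079 + j0.00182 A.
Step 6 — Convert to polar: |I| = 0.002034 A, ∠I = 116.5°.

I = 0.002034∠116.5° A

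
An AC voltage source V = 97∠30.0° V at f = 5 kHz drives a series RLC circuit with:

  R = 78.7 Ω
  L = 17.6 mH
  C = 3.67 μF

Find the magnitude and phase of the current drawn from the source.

Step 1 — Angular frequency: ω = 2π·f = 2π·5000 = 3.142e+04 rad/s.
Step 2 — Component impedances:
  R: Z = R = 78.7 Ω
  L: Z = jωL = j·3.142e+04·0.0176 = 0 + j552.9 Ω
  C: Z = 1/(jωC) = -j/(ω·C) = 0 - j8.673 Ω
Step 3 — Series combination: Z_total = R + L + C = 78.7 + j544.2 Ω = 549.9∠81.8° Ω.
Step 4 — Source phasor: V = 97∠30.0° V = 84 + j48.5 V.
Step 5 — Ohm's law: I = V / Z_total = (84 + j48.5) / (78.7 + j544.2) = 0.1092 - j0.1386 A.
Step 6 — Convert to polar: |I| = 0.1764 A, ∠I = -51.8°.

I = 0.1764∠-51.8° A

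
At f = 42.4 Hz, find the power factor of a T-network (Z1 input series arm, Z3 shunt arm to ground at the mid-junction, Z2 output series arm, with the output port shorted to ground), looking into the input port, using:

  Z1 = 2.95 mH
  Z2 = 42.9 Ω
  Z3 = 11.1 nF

Step 1 — Angular frequency: ω = 2π·f = 2π·42.4 = 266.4 rad/s.
Step 2 — Component impedances:
  Z1: Z = jωL = j·266.4·0.00295 = 0 + j0.7859 Ω
  Z2: Z = R = 42.9 Ω
  Z3: Z = 1/(jωC) = -j/(ω·C) = 0 - j3.382e+05 Ω
Step 3 — With the output port shorted to ground, the output series arm Z2 runs from the junction to ground; the shunt arm Z3 also runs from the junction to ground. They appear in parallel: Z3 || Z2 = 42.9 - j0.005442 Ω.
Step 4 — Series with input arm Z1: Z_in = Z1 + (Z3 || Z2) = 42.9 + j0.7805 Ω = 42.91∠1.0° Ω.
Step 5 — Power factor: PF = cos(φ) = Re(Z)/|Z| = 42.9/42.91 = 0.9998.
Step 6 — Type: Im(Z) = 0.7805 ⇒ lagging (phase φ = 1.0°).

PF = 0.9998 (lagging, φ = 1.0°)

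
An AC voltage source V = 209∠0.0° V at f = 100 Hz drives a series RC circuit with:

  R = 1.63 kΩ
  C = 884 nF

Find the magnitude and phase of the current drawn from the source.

Step 1 — Angular frequency: ω = 2π·f = 2π·100 = 628.3 rad/s.
Step 2 — Component impedances:
  R: Z = R = 1630 Ω
  C: Z = 1/(jωC) = -j/(ω·C) = 0 - j1800 Ω
Step 3 — Series combination: Z_total = R + C = 1630 - j1800 Ω = 2429∠-47.8° Ω.
Step 4 — Source phasor: V = 209∠0.0° V = 209 V.
Step 5 — Ohm's law: I = V / Z_total = (209) / (1630 - j1800) = 0.05776 + j0.06379 A.
Step 6 — Convert to polar: |I| = 0.08606 A, ∠I = 47.8°.

I = 0.08606∠47.8° A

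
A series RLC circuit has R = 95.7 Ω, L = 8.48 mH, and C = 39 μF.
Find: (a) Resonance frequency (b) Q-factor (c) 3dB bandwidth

Step 1 — Resonance: ω₀ = 1/√(LC) = 1/√(0.00848·3.9e-05) = 1739 rad/s.
Step 2 — f₀ = ω₀/(2π) = 276.8 Hz.
Step 3 — Series Q: Q = ω₀L/R = 1739·0.00848/95.7 = 0.1541.
Step 4 — Bandwidth: Δω = ω₀/Q = 1.129e+04 rad/s; BW = Δω/(2π) = 1796 Hz.

(a) f₀ = 276.8 Hz  (b) Q = 0.1541  (c) BW = 1796 Hz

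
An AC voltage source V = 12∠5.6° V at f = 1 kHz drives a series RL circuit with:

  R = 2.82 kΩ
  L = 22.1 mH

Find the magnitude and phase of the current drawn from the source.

Step 1 — Angular frequency: ω = 2π·f = 2π·1000 = 6283 rad/s.
Step 2 — Component impedances:
  R: Z = R = 2820 Ω
  L: Z = jωL = j·6283·0.0221 = 0 + j138.9 Ω
Step 3 — Series combination: Z_total = R + L = 2820 + j138.9 Ω = 2823∠2.8° Ω.
Step 4 — Source phasor: V = 12∠5.6° V = 11.94 + j1.171 V.
Step 5 — Ohm's law: I = V / Z_total = (11.94 + j1.171) / (2820 + j138.9) = 0.004245 + j0.0002062 A.
Step 6 — Convert to polar: |I| = 0.00425 A, ∠I = 2.8°.

I = 0.00425∠2.8° A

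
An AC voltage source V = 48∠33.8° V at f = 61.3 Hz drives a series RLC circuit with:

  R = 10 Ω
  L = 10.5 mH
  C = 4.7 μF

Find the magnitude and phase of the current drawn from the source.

Step 1 — Angular frequency: ω = 2π·f = 2π·61.3 = 385.2 rad/s.
Step 2 — Component impedances:
  R: Z = R = 10 Ω
  L: Z = jωL = j·385.2·0.0105 = 0 + j4.044 Ω
  C: Z = 1/(jωC) = -j/(ω·C) = 0 - j552.4 Ω
Step 3 — Series combination: Z_total = R + L + C = 10 - j548.4 Ω = 548.5∠-89.0° Ω.
Step 4 — Source phasor: V = 48∠33.8° V = 39.89 + j26.7 V.
Step 5 — Ohm's law: I = V / Z_total = (39.89 + j26.7) / (10 - j548.4) = -0.04735 + j0.0736 A.
Step 6 — Convert to polar: |I| = 0.08752 A, ∠I = 122.8°.

I = 0.08752∠122.8° A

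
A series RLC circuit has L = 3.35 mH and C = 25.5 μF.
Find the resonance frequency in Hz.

Step 1 — Resonance condition Im(Z)=0 gives ω₀ = 1/√(LC).
Step 2 — ω₀ = 1/√(0.00335·2.55e-05) = 3421 rad/s.
Step 3 — f₀ = ω₀/(2π) = 544.5 Hz.

f₀ = 544.5 Hz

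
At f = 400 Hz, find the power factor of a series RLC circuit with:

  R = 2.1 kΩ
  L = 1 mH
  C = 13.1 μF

Step 1 — Angular frequency: ω = 2π·f = 2π·400 = 2513 rad/s.
Step 2 — Component impedances:
  R: Z = R = 2100 Ω
  L: Z = jωL = j·2513·0.001 = 0 + j2.513 Ω
  C: Z = 1/(jωC) = -j/(ω·C) = 0 - j30.37 Ω
Step 3 — Series combination: Z_total = R + L + C = 2100 - j27.86 Ω = 2100∠-0.8° Ω.
Step 4 — Power factor: PF = cos(φ) = Re(Z)/|Z| = 2100/2100.2 = 0.9999.
Step 5 — Type: Im(Z) = -27.86 ⇒ leading (phase φ = -0.8°).

PF = 0.9999 (leading, φ = -0.8°)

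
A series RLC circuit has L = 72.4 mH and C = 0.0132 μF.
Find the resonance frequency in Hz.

Step 1 — Resonance condition Im(Z)=0 gives ω₀ = 1/√(LC).
Step 2 — ω₀ = 1/√(0.0724·1.32e-08) = 3.235e+04 rad/s.
Step 3 — f₀ = ω₀/(2π) = 5148 Hz.

f₀ = 5148 Hz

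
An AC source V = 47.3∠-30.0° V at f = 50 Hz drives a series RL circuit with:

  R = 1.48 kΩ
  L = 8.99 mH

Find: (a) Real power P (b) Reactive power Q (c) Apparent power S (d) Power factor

Step 1 — Angular frequency: ω = 2π·f = 2π·50 = 314.2 rad/s.
Step 2 — Component impedances:
  R: Z = R = 1480 Ω
  L: Z = jωL = j·314.2·0.00899 = 0 + j2.824 Ω
Step 3 — Series combination: Z_total = R + L = 1480 + j2.824 Ω = 1480∠0.1° Ω.
Step 4 — Source phasor: V = 47.3∠-30.0° V = 40.96 - j23.65 V.
Step 5 — Current: I = V / Z = 0.02765 - j0.01603 A = 0.03196∠-30.1° A.
Step 6 — Complex power: S = V·I* = 1.512 + j0.002885 VA.
Step 7 — Real power: P = Re(S) = 1.512 W.
Step 8 — Reactive power: Q = Im(S) = 0.002885 VAR.
Step 9 — Apparent power: |S| = 1.512 VA.
Step 10 — Power factor: PF = P/|S| = 1 (lagging).

(a) P = 1.512 W  (b) Q = 0.002885 VAR  (c) S = 1.512 VA  (d) PF = 1 (lagging)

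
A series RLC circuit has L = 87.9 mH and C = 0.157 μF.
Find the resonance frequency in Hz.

Step 1 — Resonance condition Im(Z)=0 gives ω₀ = 1/√(LC).
Step 2 — ω₀ = 1/√(0.0879·1.57e-07) = 8512 rad/s.
Step 3 — f₀ = ω₀/(2π) = 1355 Hz.

f₀ = 1355 Hz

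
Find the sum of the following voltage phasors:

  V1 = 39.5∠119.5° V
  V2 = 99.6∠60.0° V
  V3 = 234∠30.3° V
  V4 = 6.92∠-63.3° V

Step 1 — Convert each phasor to rectangular form:
  V1 = 39.5·(cos(119.5°) + j·sin(119.5°)) = -19.45 + j34.38 V
  V2 = 99.6·(cos(60.0°) + j·sin(60.0°)) = 49.8 + j86.26 V
  V3 = 234·(cos(30.3°) + j·sin(30.3°)) = 202 + j118.1 V
  V4 = 6.92·(cos(-63.3°) + j·sin(-63.3°)) = 3.109 - j6.182 V
Step 2 — Sum components: V_total = 235.5 + j232.5 V.
Step 3 — Convert to polar: |V_total| = 330.9 V, ∠V_total = 44.6°.

V_total = 330.9∠44.6° V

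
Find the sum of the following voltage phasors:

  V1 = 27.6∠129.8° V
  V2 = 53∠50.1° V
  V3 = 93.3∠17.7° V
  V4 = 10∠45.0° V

Step 1 — Convert each phasor to rectangular form:
  V1 = 27.6·(cos(129.8°) + j·sin(129.8°)) = -17.67 + j21.2 V
  V2 = 53·(cos(50.1°) + j·sin(50.1°)) = 34 + j40.66 V
  V3 = 93.3·(cos(17.7°) + j·sin(17.7°)) = 88.88 + j28.37 V
  V4 = 10·(cos(45.0°) + j·sin(45.0°)) = 7.071 + j7.071 V
Step 2 — Sum components: V_total = 112.3 + j97.3 V.
Step 3 — Convert to polar: |V_total| = 148.6 V, ∠V_total = 40.9°.

V_total = 148.6∠40.9° V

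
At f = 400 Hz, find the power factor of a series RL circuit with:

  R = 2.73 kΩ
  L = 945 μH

Step 1 — Angular frequency: ω = 2π·f = 2π·400 = 2513 rad/s.
Step 2 — Component impedances:
  R: Z = R = 2730 Ω
  L: Z = jωL = j·2513·0.000945 = 0 + j2.375 Ω
Step 3 — Series combination: Z_total = R + L = 2730 + j2.375 Ω = 2730∠0.0° Ω.
Step 4 — Power factor: PF = cos(φ) = Re(Z)/|Z| = 2730/2730 = 1.
Step 5 — Type: Im(Z) = 2.375 ⇒ lagging (phase φ = 0.0°).

PF = 1 (lagging, φ = 0.0°)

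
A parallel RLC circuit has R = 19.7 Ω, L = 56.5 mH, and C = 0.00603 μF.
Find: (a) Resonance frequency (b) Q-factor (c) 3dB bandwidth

Step 1 — Resonance: ω₀ = 1/√(LC) = 1/√(0.0565·6.03e-09) = 5.418e+04 rad/s.
Step 2 — f₀ = ω₀/(2π) = 8623 Hz.
Step 3 — Parallel Q: Q = R/(ω₀L) = 19.7/(5.418e+04·0.0565) = 0.006436.
Step 4 — Bandwidth: Δω = ω₀/Q = 8.418e+06 rad/s; BW = Δω/(2π) = 1.34e+06 Hz.

(a) f₀ = 8623 Hz  (b) Q = 0.006436  (c) BW = 1.34e+06 Hz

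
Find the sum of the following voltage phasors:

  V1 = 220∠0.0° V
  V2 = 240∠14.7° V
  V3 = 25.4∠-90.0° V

Step 1 — Convert each phasor to rectangular form:
  V1 = 220·(cos(0.0°) + j·sin(0.0°)) = 220 V
  V2 = 240·(cos(14.7°) + j·sin(14.7°)) = 232.1 + j60.9 V
  V3 = 25.4·(cos(-90.0°) + j·sin(-90.0°)) = 0 - j25.4 V
Step 2 — Sum components: V_total = 452.1 + j35.5 V.
Step 3 — Convert to polar: |V_total| = 453.5 V, ∠V_total = 4.5°.

V_total = 453.5∠4.5° V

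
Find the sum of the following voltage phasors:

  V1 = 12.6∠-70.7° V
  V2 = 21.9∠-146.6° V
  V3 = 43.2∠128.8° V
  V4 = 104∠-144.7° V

Step 1 — Convert each phasor to rectangular form:
  V1 = 12.6·(cos(-70.7°) + j·sin(-70.7°)) = 4.164 - j11.89 V
  V2 = 21.9·(cos(-146.6°) + j·sin(-146.6°)) = -18.28 - j12.06 V
  V3 = 43.2·(cos(128.8°) + j·sin(128.8°)) = -27.07 + j33.67 V
  V4 = 104·(cos(-144.7°) + j·sin(-144.7°)) = -84.88 - j60.1 V
Step 2 — Sum components: V_total = -126.1 - j50.38 V.
Step 3 — Convert to polar: |V_total| = 135.8 V, ∠V_total = -158.2°.

V_total = 135.8∠-158.2° V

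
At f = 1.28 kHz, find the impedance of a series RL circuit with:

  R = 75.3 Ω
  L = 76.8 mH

Step 1 — Angular frequency: ω = 2π·f = 2π·1280 = 8042 rad/s.
Step 2 — Component impedances:
  R: Z = R = 75.3 Ω
  L: Z = jωL = j·8042·0.0768 = 0 + j617.7 Ω
Step 3 — Series combination: Z_total = R + L = 75.3 + j617.7 Ω = 622.2∠83.0° Ω.

Z = 75.3 + j617.7 Ω = 622.2∠83.0° Ω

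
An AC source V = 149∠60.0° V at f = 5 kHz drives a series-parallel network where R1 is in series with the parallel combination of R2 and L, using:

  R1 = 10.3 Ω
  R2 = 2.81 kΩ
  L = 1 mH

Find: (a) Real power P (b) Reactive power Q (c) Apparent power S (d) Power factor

Step 1 — Angular frequency: ω = 2π·f = 2π·5000 = 3.142e+04 rad/s.
Step 2 — Component impedances:
  R1: Z = R = 10.3 Ω
  R2: Z = R = 2810 Ω
  L: Z = jωL = j·3.142e+04·0.001 = 0 + j31.42 Ω
Step 3 — Parallel branch: R2 || L = 1/(1/R2 + 1/L) = 0.3512 + j31.41 Ω.
Step 4 — Series with R1: Z_total = R1 + (R2 || L) = 10.65 + j31.41 Ω = 33.17∠71.3° Ω.
Step 5 — Source phasor: V = 149∠60.0° V = 74.5 + j129 V.
Step 6 — Current: I = V / Z = 4.406 - j0.8779 A = 4.492∠-11.3° A.
Step 7 — Complex power: S = V·I* = 214.9 + j633.9 VA.
Step 8 — Real power: P = Re(S) = 214.9 W.
Step 9 — Reactive power: Q = Im(S) = 633.9 VAR.
Step 10 — Apparent power: |S| = 669.3 VA.
Step 11 — Power factor: PF = P/|S| = 0.3211 (lagging).

(a) P = 214.9 W  (b) Q = 633.9 VAR  (c) S = 669.3 VA  (d) PF = 0.3211 (lagging)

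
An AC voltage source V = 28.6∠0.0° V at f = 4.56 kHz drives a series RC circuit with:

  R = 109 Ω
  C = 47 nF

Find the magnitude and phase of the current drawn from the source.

Step 1 — Angular frequency: ω = 2π·f = 2π·4560 = 2.865e+04 rad/s.
Step 2 — Component impedances:
  R: Z = R = 109 Ω
  C: Z = 1/(jωC) = -j/(ω·C) = 0 - j742.6 Ω
Step 3 — Series combination: Z_total = R + C = 109 - j742.6 Ω = 750.6∠-81.6° Ω.
Step 4 — Source phasor: V = 28.6∠0.0° V = 28.6 V.
Step 5 — Ohm's law: I = V / Z_total = (28.6) / (109 - j742.6) = 0.005534 + j0.0377 A.
Step 6 — Convert to polar: |I| = 0.0381 A, ∠I = 81.6°.

I = 0.0381∠81.6° A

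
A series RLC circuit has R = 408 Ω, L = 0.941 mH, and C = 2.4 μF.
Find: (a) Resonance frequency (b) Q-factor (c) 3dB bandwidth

Step 1 — Resonance condition Im(Z)=0 gives ω₀ = 1/√(LC).
Step 2 — ω₀ = 1/√(0.000941·2.4e-06) = 2.104e+04 rad/s.
Step 3 — f₀ = ω₀/(2π) = 3349 Hz.
Step 4 — Series Q: Q = ω₀L/R = 2.104e+04·0.000941/408 = 0.04853.
Step 5 — 3dB bandwidth: Δω = ω₀/Q = 4.336e+05 rad/s; BW = Δω/(2π) = 6.901e+04 Hz.

(a) f₀ = 3349 Hz  (b) Q = 0.04853  (c) BW = 6.901e+04 Hz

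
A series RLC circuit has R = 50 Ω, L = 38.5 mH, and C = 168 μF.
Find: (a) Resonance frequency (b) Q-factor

Step 1 — Resonance condition Im(Z)=0 gives ω₀ = 1/√(LC).
Step 2 — ω₀ = 1/√(0.0385·0.000168) = 393.2 rad/s.
Step 3 — f₀ = ω₀/(2π) = 62.58 Hz.
Step 4 — Series Q: Q = ω₀L/R = 393.2·0.0385/50 = 0.3028.

(a) f₀ = 62.58 Hz  (b) Q = 0.3028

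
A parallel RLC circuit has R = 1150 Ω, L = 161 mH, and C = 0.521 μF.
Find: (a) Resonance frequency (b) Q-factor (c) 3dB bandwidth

Step 1 — Resonance: ω₀ = 1/√(LC) = 1/√(0.161·5.21e-07) = 3453 rad/s.
Step 2 — f₀ = ω₀/(2π) = 549.5 Hz.
Step 3 — Parallel Q: Q = R/(ω₀L) = 1150/(3453·0.161) = 2.069.
Step 4 — Bandwidth: Δω = ω₀/Q = 1669 rad/s; BW = Δω/(2π) = 265.6 Hz.

(a) f₀ = 549.5 Hz  (b) Q = 2.069  (c) BW = 265.6 Hz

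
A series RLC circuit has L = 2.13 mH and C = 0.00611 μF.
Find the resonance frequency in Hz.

Step 1 — Resonance condition Im(Z)=0 gives ω₀ = 1/√(LC).
Step 2 — ω₀ = 1/√(0.00213·6.11e-09) = 2.772e+05 rad/s.
Step 3 — f₀ = ω₀/(2π) = 4.412e+04 Hz.

f₀ = 4.412e+04 Hz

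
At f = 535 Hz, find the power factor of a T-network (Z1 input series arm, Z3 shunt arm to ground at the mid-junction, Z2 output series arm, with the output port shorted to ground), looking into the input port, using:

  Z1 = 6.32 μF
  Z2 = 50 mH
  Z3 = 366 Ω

Step 1 — Angular frequency: ω = 2π·f = 2π·535 = 3362 rad/s.
Step 2 — Component impedances:
  Z1: Z = 1/(jωC) = -j/(ω·C) = 0 - j47.07 Ω
  Z2: Z = jωL = j·3362·0.05 = 0 + j168.1 Ω
  Z3: Z = R = 366 Ω
Step 3 — With the output port shorted to ground, the output series arm Z2 runs from the junction to ground; the shunt arm Z3 also runs from the junction to ground. They appear in parallel: Z3 || Z2 = 63.74 + j138.8 Ω.
Step 4 — Series with input arm Z1: Z_in = Z1 + (Z3 || Z2) = 63.74 + j91.73 Ω = 111.7∠55.2° Ω.
Step 5 — Power factor: PF = cos(φ) = Re(Z)/|Z| = 63.74/111.7 = 0.5706.
Step 6 — Type: Im(Z) = 91.73 ⇒ lagging (phase φ = 55.2°).

PF = 0.5706 (lagging, φ = 55.2°)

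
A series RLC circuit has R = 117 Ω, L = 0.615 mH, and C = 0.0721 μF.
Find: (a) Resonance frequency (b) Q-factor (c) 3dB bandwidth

Step 1 — Resonance condition Im(Z)=0 gives ω₀ = 1/√(LC).
Step 2 — ω₀ = 1/√(0.000615·7.21e-08) = 1.502e+05 rad/s.
Step 3 — f₀ = ω₀/(2π) = 2.39e+04 Hz.
Step 4 — Series Q: Q = ω₀L/R = 1.502e+05·0.000615/117 = 0.7894.
Step 5 — 3dB bandwidth: Δω = ω₀/Q = 1.902e+05 rad/s; BW = Δω/(2π) = 3.028e+04 Hz.

(a) f₀ = 2.39e+04 Hz  (b) Q = 0.7894  (c) BW = 3.028e+04 Hz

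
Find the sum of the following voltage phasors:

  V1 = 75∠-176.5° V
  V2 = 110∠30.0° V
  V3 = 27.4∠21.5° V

Step 1 — Convert each phasor to rectangular form:
  V1 = 75·(cos(-176.5°) + j·sin(-176.5°)) = -74.86 - j4.579 V
  V2 = 110·(cos(30.0°) + j·sin(30.0°)) = 95.26 + j55 V
  V3 = 27.4·(cos(21.5°) + j·sin(21.5°)) = 25.49 + j10.04 V
Step 2 — Sum components: V_total = 45.9 + j60.46 V.
Step 3 — Convert to polar: |V_total| = 75.91 V, ∠V_total = 52.8°.

V_total = 75.91∠52.8° V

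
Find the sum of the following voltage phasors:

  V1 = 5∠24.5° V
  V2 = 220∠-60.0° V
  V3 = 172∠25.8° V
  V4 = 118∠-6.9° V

Step 1 — Convert each phasor to rectangular form:
  V1 = 5·(cos(24.5°) + j·sin(24.5°)) = 4.55 + j2.073 V
  V2 = 220·(cos(-60.0°) + j·sin(-60.0°)) = 110 - j190.5 V
  V3 = 172·(cos(25.8°) + j·sin(25.8°)) = 154.9 + j74.86 V
  V4 = 118·(cos(-6.9°) + j·sin(-6.9°)) = 117.1 - j14.18 V
Step 2 — Sum components: V_total = 386.6 - j127.8 V.
Step 3 — Convert to polar: |V_total| = 407.1 V, ∠V_total = -18.3°.

V_total = 407.1∠-18.3° V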